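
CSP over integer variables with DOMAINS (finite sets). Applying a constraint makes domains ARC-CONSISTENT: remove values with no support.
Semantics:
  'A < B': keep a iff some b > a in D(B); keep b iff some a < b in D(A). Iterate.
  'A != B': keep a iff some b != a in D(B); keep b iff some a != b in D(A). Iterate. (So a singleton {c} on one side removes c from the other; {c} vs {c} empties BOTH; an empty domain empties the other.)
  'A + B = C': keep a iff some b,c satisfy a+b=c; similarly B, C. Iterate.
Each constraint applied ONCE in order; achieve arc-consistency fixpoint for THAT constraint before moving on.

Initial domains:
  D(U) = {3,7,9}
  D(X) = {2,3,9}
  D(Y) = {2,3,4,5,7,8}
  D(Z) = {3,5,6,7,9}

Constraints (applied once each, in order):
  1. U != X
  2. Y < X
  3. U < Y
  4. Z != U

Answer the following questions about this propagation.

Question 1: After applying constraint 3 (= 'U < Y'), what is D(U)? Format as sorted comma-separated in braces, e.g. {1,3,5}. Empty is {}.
Constraint 1 (U != X) on D(U)={3,7,9} D(X)={2,3,9}: no change
Constraint 2 (Y < X) on D(Y)={2,3,4,5,7,8} D(X)={2,3,9}: X {2,3,9}->{3,9}
Constraint 3 (U < Y) on D(U)={3,7,9} D(Y)={2,3,4,5,7,8}: U {3,7,9}->{3,7}; Y {2,3,4,5,7,8}->{4,5,7,8}
So after constraint 3: D(U) = {3,7}

Answer: {3,7}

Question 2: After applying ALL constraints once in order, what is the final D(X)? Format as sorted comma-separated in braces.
Answer: {3,9}

Derivation:
Constraint 1 (U != X) on D(U)={3,7,9} D(X)={2,3,9}: no change
Constraint 2 (Y < X) on D(Y)={2,3,4,5,7,8} D(X)={2,3,9}: X {2,3,9}->{3,9}
Constraint 3 (U < Y) on D(U)={3,7,9} D(Y)={2,3,4,5,7,8}: U {3,7,9}->{3,7}; Y {2,3,4,5,7,8}->{4,5,7,8}
Constraint 4 (Z != U) on D(Z)={3,5,6,7,9} D(U)={3,7}: no change
So after all 4 constraints: D(X) = {3,9}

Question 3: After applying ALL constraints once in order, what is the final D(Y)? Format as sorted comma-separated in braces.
Answer: {4,5,7,8}

Derivation:
Constraint 1 (U != X) on D(U)={3,7,9} D(X)={2,3,9}: no change
Constraint 2 (Y < X) on D(Y)={2,3,4,5,7,8} D(X)={2,3,9}: X {2,3,9}->{3,9}
Constraint 3 (U < Y) on D(U)={3,7,9} D(Y)={2,3,4,5,7,8}: U {3,7,9}->{3,7}; Y {2,3,4,5,7,8}->{4,5,7,8}
Constraint 4 (Z != U) on D(Z)={3,5,6,7,9} D(U)={3,7}: no change
So after all 4 constraints: D(Y) = {4,5,7,8}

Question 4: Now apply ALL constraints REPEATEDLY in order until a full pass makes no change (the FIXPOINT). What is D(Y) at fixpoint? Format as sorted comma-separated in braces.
pass 0 (initial): D(Y)={2,3,4,5,7,8}
pass 1: U {3,7,9}->{3,7}; X {2,3,9}->{3,9}; Y {2,3,4,5,7,8}->{4,5,7,8}
pass 2: X {3,9}->{9}
pass 3: no change
Fixpoint after 3 passes: D(Y) = {4,5,7,8}

Answer: {4,5,7,8}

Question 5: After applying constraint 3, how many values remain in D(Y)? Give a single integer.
Constraint 1 (U != X) on D(U)={3,7,9} D(X)={2,3,9}: no change
Constraint 2 (Y < X) on D(Y)={2,3,4,5,7,8} D(X)={2,3,9}: X {2,3,9}->{3,9}
Constraint 3 (U < Y) on D(U)={3,7,9} D(Y)={2,3,4,5,7,8}: U {3,7,9}->{3,7}; Y {2,3,4,5,7,8}->{4,5,7,8}
So after constraint 3: D(Y)={4,5,7,8}, size = 4

Answer: 4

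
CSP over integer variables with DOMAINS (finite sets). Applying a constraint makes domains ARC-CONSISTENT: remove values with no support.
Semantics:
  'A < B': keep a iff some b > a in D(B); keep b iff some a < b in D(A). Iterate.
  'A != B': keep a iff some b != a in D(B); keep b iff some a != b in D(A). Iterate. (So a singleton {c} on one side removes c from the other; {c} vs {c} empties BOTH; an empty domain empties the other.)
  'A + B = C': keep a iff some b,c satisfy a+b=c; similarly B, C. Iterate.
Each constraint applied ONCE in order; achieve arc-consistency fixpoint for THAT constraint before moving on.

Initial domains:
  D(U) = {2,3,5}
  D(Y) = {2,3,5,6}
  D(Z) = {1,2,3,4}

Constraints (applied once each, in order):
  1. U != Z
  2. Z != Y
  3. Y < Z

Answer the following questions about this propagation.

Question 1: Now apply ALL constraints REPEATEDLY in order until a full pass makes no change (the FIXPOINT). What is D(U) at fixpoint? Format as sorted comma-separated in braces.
pass 0 (initial): D(U)={2,3,5}
pass 1: Y {2,3,5,6}->{2,3}; Z {1,2,3,4}->{3,4}
pass 2: no change
Fixpoint after 2 passes: D(U) = {2,3,5}

Answer: {2,3,5}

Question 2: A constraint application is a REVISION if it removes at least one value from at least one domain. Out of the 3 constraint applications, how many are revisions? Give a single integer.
Constraint 1 (U != Z) on D(U)={2,3,5} D(Z)={1,2,3,4}: no change => not a revision
Constraint 2 (Z != Y) on D(Z)={1,2,3,4} D(Y)={2,3,5,6}: no change => not a revision
Constraint 3 (Y < Z) on D(Y)={2,3,5,6} D(Z)={1,2,3,4}: Y {2,3,5,6}->{2,3}; Z {1,2,3,4}->{3,4} => REVISION
Total revisions = 1

Answer: 1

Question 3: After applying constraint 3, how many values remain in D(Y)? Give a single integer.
Constraint 1 (U != Z) on D(U)={2,3,5} D(Z)={1,2,3,4}: no change
Constraint 2 (Z != Y) on D(Z)={1,2,3,4} D(Y)={2,3,5,6}: no change
Constraint 3 (Y < Z) on D(Y)={2,3,5,6} D(Z)={1,2,3,4}: Y {2,3,5,6}->{2,3}; Z {1,2,3,4}->{3,4}
So after constraint 3: D(Y)={2,3}, size = 2

Answer: 2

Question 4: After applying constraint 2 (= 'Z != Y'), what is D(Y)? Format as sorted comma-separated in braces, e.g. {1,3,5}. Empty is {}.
Answer: {2,3,5,6}

Derivation:
Constraint 1 (U != Z) on D(U)={2,3,5} D(Z)={1,2,3,4}: no change
Constraint 2 (Z != Y) on D(Z)={1,2,3,4} D(Y)={2,3,5,6}: no change
So after constraint 2: D(Y) = {2,3,5,6}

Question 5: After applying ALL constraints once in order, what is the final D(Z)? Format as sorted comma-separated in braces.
Constraint 1 (U != Z) on D(U)={2,3,5} D(Z)={1,2,3,4}: no change
Constraint 2 (Z != Y) on D(Z)={1,2,3,4} D(Y)={2,3,5,6}: no change
Constraint 3 (Y < Z) on D(Y)={2,3,5,6} D(Z)={1,2,3,4}: Y {2,3,5,6}->{2,3}; Z {1,2,3,4}->{3,4}
So after all 3 constraints: D(Z) = {3,4}

Answer: {3,4}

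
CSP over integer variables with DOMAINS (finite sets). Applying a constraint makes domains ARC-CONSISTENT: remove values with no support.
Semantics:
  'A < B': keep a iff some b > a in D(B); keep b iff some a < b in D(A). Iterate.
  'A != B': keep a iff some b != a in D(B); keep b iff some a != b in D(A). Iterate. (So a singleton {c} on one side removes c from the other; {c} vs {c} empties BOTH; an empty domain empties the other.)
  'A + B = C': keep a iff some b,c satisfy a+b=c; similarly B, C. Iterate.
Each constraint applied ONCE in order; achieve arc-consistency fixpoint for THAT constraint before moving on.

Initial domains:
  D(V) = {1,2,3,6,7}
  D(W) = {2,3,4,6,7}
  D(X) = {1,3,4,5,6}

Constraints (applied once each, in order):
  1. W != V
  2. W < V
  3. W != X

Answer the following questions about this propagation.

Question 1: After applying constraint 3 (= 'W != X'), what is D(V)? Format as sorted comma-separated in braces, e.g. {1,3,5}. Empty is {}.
Answer: {3,6,7}

Derivation:
Constraint 1 (W != V) on D(W)={2,3,4,6,7} D(V)={1,2,3,6,7}: no change
Constraint 2 (W < V) on D(W)={2,3,4,6,7} D(V)={1,2,3,6,7}: W {2,3,4,6,7}->{2,3,4,6}; V {1,2,3,6,7}->{3,6,7}
Constraint 3 (W != X) on D(W)={2,3,4,6} D(X)={1,3,4,5,6}: no change
So after constraint 3: D(V) = {3,6,7}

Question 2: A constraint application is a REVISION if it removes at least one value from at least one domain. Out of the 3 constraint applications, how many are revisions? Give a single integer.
Constraint 1 (W != V) on D(W)={2,3,4,6,7} D(V)={1,2,3,6,7}: no change => not a revision
Constraint 2 (W < V) on D(W)={2,3,4,6,7} D(V)={1,2,3,6,7}: W {2,3,4,6,7}->{2,3,4,6}; V {1,2,3,6,7}->{3,6,7} => REVISION
Constraint 3 (W != X) on D(W)={2,3,4,6} D(X)={1,3,4,5,6}: no change => not a revision
Total revisions = 1

Answer: 1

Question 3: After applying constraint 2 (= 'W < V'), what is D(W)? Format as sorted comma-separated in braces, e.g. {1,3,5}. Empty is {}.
Constraint 1 (W != V) on D(W)={2,3,4,6,7} D(V)={1,2,3,6,7}: no change
Constraint 2 (W < V) on D(W)={2,3,4,6,7} D(V)={1,2,3,6,7}: W {2,3,4,6,7}->{2,3,4,6}; V {1,2,3,6,7}->{3,6,7}
So after constraint 2: D(W) = {2,3,4,6}

Answer: {2,3,4,6}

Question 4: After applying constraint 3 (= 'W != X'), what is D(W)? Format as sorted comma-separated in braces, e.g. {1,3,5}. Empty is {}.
Answer: {2,3,4,6}

Derivation:
Constraint 1 (W != V) on D(W)={2,3,4,6,7} D(V)={1,2,3,6,7}: no change
Constraint 2 (W < V) on D(W)={2,3,4,6,7} D(V)={1,2,3,6,7}: W {2,3,4,6,7}->{2,3,4,6}; V {1,2,3,6,7}->{3,6,7}
Constraint 3 (W != X) on D(W)={2,3,4,6} D(X)={1,3,4,5,6}: no change
So after constraint 3: D(W) = {2,3,4,6}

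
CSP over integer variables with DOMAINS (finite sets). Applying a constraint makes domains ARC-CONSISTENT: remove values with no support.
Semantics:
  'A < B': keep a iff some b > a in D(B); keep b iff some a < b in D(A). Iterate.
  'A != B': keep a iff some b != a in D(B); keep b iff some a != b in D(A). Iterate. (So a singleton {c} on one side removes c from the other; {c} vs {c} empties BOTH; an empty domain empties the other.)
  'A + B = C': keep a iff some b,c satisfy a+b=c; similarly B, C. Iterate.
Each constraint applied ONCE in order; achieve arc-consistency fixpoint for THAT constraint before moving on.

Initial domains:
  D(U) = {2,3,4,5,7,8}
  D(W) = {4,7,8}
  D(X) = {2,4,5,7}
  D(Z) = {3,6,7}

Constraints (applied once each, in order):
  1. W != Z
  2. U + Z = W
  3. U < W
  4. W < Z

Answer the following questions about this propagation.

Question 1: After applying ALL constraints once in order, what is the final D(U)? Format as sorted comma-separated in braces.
Constraint 1 (W != Z) on D(W)={4,7,8} D(Z)={3,6,7}: no change
Constraint 2 (U + Z = W) on D(U)={2,3,4,5,7,8} D(Z)={3,6,7} D(W)={4,7,8}: U {2,3,4,5,7,8}->{2,4,5}; Z {3,6,7}->{3,6}; W {4,7,8}->{7,8}
Constraint 3 (U < W) on D(U)={2,4,5} D(W)={7,8}: no change
Constraint 4 (W < Z) on D(W)={7,8} D(Z)={3,6}: W {7,8}->{}; Z {3,6}->{}
So after all 4 constraints: D(U) = {2,4,5}

Answer: {2,4,5}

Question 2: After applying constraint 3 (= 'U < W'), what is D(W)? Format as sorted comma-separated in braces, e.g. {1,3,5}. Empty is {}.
Answer: {7,8}

Derivation:
Constraint 1 (W != Z) on D(W)={4,7,8} D(Z)={3,6,7}: no change
Constraint 2 (U + Z = W) on D(U)={2,3,4,5,7,8} D(Z)={3,6,7} D(W)={4,7,8}: U {2,3,4,5,7,8}->{2,4,5}; Z {3,6,7}->{3,6}; W {4,7,8}->{7,8}
Constraint 3 (U < W) on D(U)={2,4,5} D(W)={7,8}: no change
So after constraint 3: D(W) = {7,8}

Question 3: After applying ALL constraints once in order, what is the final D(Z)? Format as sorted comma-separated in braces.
Answer: {}

Derivation:
Constraint 1 (W != Z) on D(W)={4,7,8} D(Z)={3,6,7}: no change
Constraint 2 (U + Z = W) on D(U)={2,3,4,5,7,8} D(Z)={3,6,7} D(W)={4,7,8}: U {2,3,4,5,7,8}->{2,4,5}; Z {3,6,7}->{3,6}; W {4,7,8}->{7,8}
Constraint 3 (U < W) on D(U)={2,4,5} D(W)={7,8}: no change
Constraint 4 (W < Z) on D(W)={7,8} D(Z)={3,6}: W {7,8}->{}; Z {3,6}->{}
So after all 4 constraints: D(Z) = {}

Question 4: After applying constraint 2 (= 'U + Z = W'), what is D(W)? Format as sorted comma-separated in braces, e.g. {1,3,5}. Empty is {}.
Answer: {7,8}

Derivation:
Constraint 1 (W != Z) on D(W)={4,7,8} D(Z)={3,6,7}: no change
Constraint 2 (U + Z = W) on D(U)={2,3,4,5,7,8} D(Z)={3,6,7} D(W)={4,7,8}: U {2,3,4,5,7,8}->{2,4,5}; Z {3,6,7}->{3,6}; W {4,7,8}->{7,8}
So after constraint 2: D(W) = {7,8}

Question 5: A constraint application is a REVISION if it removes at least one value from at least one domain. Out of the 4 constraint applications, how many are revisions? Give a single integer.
Constraint 1 (W != Z) on D(W)={4,7,8} D(Z)={3,6,7}: no change => not a revision
Constraint 2 (U + Z = W) on D(U)={2,3,4,5,7,8} D(Z)={3,6,7} D(W)={4,7,8}: U {2,3,4,5,7,8}->{2,4,5}; Z {3,6,7}->{3,6}; W {4,7,8}->{7,8} => REVISION
Constraint 3 (U < W) on D(U)={2,4,5} D(W)={7,8}: no change => not a revision
Constraint 4 (W < Z) on D(W)={7,8} D(Z)={3,6}: W {7,8}->{}; Z {3,6}->{} => REVISION
Total revisions = 2

Answer: 2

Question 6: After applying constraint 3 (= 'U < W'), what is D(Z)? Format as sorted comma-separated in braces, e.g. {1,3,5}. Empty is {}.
Constraint 1 (W != Z) on D(W)={4,7,8} D(Z)={3,6,7}: no change
Constraint 2 (U + Z = W) on D(U)={2,3,4,5,7,8} D(Z)={3,6,7} D(W)={4,7,8}: U {2,3,4,5,7,8}->{2,4,5}; Z {3,6,7}->{3,6}; W {4,7,8}->{7,8}
Constraint 3 (U < W) on D(U)={2,4,5} D(W)={7,8}: no change
So after constraint 3: D(Z) = {3,6}

Answer: {3,6}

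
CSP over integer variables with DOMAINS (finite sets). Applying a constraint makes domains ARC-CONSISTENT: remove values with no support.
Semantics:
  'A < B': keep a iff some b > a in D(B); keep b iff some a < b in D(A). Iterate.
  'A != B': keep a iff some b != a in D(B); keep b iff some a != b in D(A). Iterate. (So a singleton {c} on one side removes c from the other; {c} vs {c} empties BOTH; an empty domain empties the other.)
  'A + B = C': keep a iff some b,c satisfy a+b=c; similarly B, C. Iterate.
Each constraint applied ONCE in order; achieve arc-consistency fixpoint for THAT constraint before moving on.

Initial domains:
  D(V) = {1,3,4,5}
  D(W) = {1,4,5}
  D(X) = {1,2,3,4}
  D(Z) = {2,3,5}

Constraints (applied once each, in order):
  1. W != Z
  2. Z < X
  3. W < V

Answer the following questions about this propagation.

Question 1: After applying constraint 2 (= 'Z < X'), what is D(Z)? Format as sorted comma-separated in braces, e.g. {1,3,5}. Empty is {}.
Answer: {2,3}

Derivation:
Constraint 1 (W != Z) on D(W)={1,4,5} D(Z)={2,3,5}: no change
Constraint 2 (Z < X) on D(Z)={2,3,5} D(X)={1,2,3,4}: Z {2,3,5}->{2,3}; X {1,2,3,4}->{3,4}
So after constraint 2: D(Z) = {2,3}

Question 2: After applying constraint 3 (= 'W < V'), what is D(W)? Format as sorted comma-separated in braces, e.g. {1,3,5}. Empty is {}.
Answer: {1,4}

Derivation:
Constraint 1 (W != Z) on D(W)={1,4,5} D(Z)={2,3,5}: no change
Constraint 2 (Z < X) on D(Z)={2,3,5} D(X)={1,2,3,4}: Z {2,3,5}->{2,3}; X {1,2,3,4}->{3,4}
Constraint 3 (W < V) on D(W)={1,4,5} D(V)={1,3,4,5}: W {1,4,5}->{1,4}; V {1,3,4,5}->{3,4,5}
So after constraint 3: D(W) = {1,4}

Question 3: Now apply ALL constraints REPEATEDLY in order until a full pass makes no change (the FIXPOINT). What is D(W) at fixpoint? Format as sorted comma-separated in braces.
pass 0 (initial): D(W)={1,4,5}
pass 1: V {1,3,4,5}->{3,4,5}; W {1,4,5}->{1,4}; X {1,2,3,4}->{3,4}; Z {2,3,5}->{2,3}
pass 2: no change
Fixpoint after 2 passes: D(W) = {1,4}

Answer: {1,4}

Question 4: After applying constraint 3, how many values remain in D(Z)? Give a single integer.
Answer: 2

Derivation:
Constraint 1 (W != Z) on D(W)={1,4,5} D(Z)={2,3,5}: no change
Constraint 2 (Z < X) on D(Z)={2,3,5} D(X)={1,2,3,4}: Z {2,3,5}->{2,3}; X {1,2,3,4}->{3,4}
Constraint 3 (W < V) on D(W)={1,4,5} D(V)={1,3,4,5}: W {1,4,5}->{1,4}; V {1,3,4,5}->{3,4,5}
So after constraint 3: D(Z)={2,3}, size = 2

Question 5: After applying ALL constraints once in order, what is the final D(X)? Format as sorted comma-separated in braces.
Answer: {3,4}

Derivation:
Constraint 1 (W != Z) on D(W)={1,4,5} D(Z)={2,3,5}: no change
Constraint 2 (Z < X) on D(Z)={2,3,5} D(X)={1,2,3,4}: Z {2,3,5}->{2,3}; X {1,2,3,4}->{3,4}
Constraint 3 (W < V) on D(W)={1,4,5} D(V)={1,3,4,5}: W {1,4,5}->{1,4}; V {1,3,4,5}->{3,4,5}
So after all 3 constraints: D(X) = {3,4}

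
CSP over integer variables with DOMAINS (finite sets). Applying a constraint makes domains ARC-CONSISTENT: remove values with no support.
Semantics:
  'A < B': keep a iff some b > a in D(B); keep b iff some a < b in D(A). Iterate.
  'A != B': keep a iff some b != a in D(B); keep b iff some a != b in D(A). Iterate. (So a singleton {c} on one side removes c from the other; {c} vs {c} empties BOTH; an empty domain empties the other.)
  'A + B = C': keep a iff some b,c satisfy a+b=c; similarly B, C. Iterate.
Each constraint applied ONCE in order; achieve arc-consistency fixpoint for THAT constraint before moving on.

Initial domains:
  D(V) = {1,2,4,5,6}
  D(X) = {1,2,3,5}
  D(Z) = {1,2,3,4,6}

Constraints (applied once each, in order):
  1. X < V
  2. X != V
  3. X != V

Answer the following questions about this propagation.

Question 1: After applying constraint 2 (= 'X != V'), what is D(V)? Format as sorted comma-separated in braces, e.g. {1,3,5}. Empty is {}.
Constraint 1 (X < V) on D(X)={1,2,3,5} D(V)={1,2,4,5,6}: V {1,2,4,5,6}->{2,4,5,6}
Constraint 2 (X != V) on D(X)={1,2,3,5} D(V)={2,4,5,6}: no change
So after constraint 2: D(V) = {2,4,5,6}

Answer: {2,4,5,6}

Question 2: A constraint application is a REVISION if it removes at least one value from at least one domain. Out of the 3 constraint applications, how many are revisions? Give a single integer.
Constraint 1 (X < V) on D(X)={1,2,3,5} D(V)={1,2,4,5,6}: V {1,2,4,5,6}->{2,4,5,6} => REVISION
Constraint 2 (X != V) on D(X)={1,2,3,5} D(V)={2,4,5,6}: no change => not a revision
Constraint 3 (X != V) on D(X)={1,2,3,5} D(V)={2,4,5,6}: no change => not a revision
Total revisions = 1

Answer: 1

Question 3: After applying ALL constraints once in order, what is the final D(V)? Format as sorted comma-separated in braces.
Answer: {2,4,5,6}

Derivation:
Constraint 1 (X < V) on D(X)={1,2,3,5} D(V)={1,2,4,5,6}: V {1,2,4,5,6}->{2,4,5,6}
Constraint 2 (X != V) on D(X)={1,2,3,5} D(V)={2,4,5,6}: no change
Constraint 3 (X != V) on D(X)={1,2,3,5} D(V)={2,4,5,6}: no change
So after all 3 constraints: D(V) = {2,4,5,6}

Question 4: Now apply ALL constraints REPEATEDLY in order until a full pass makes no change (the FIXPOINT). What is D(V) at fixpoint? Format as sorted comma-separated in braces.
Answer: {2,4,5,6}

Derivation:
pass 0 (initial): D(V)={1,2,4,5,6}
pass 1: V {1,2,4,5,6}->{2,4,5,6}
pass 2: no change
Fixpoint after 2 passes: D(V) = {2,4,5,6}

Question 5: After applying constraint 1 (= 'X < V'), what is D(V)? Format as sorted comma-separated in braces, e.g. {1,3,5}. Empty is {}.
Constraint 1 (X < V) on D(X)={1,2,3,5} D(V)={1,2,4,5,6}: V {1,2,4,5,6}->{2,4,5,6}
So after constraint 1: D(V) = {2,4,5,6}

Answer: {2,4,5,6}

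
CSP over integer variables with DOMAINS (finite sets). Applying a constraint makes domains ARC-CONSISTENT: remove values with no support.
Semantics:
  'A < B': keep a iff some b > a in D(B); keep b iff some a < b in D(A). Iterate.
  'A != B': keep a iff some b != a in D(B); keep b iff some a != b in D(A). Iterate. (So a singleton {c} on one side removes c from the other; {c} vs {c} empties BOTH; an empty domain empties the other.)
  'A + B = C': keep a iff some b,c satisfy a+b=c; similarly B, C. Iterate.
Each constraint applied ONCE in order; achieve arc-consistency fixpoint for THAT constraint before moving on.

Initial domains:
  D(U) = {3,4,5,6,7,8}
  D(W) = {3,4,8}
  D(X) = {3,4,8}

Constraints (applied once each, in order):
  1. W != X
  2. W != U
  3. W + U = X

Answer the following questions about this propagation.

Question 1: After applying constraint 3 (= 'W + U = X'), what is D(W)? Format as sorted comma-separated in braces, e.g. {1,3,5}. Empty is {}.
Constraint 1 (W != X) on D(W)={3,4,8} D(X)={3,4,8}: no change
Constraint 2 (W != U) on D(W)={3,4,8} D(U)={3,4,5,6,7,8}: no change
Constraint 3 (W + U = X) on D(W)={3,4,8} D(U)={3,4,5,6,7,8} D(X)={3,4,8}: W {3,4,8}->{3,4}; U {3,4,5,6,7,8}->{4,5}; X {3,4,8}->{8}
So after constraint 3: D(W) = {3,4}

Answer: {3,4}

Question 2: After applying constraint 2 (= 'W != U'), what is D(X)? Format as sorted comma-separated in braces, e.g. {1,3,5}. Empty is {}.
Answer: {3,4,8}

Derivation:
Constraint 1 (W != X) on D(W)={3,4,8} D(X)={3,4,8}: no change
Constraint 2 (W != U) on D(W)={3,4,8} D(U)={3,4,5,6,7,8}: no change
So after constraint 2: D(X) = {3,4,8}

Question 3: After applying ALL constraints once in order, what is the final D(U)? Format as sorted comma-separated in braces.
Constraint 1 (W != X) on D(W)={3,4,8} D(X)={3,4,8}: no change
Constraint 2 (W != U) on D(W)={3,4,8} D(U)={3,4,5,6,7,8}: no change
Constraint 3 (W + U = X) on D(W)={3,4,8} D(U)={3,4,5,6,7,8} D(X)={3,4,8}: W {3,4,8}->{3,4}; U {3,4,5,6,7,8}->{4,5}; X {3,4,8}->{8}
So after all 3 constraints: D(U) = {4,5}

Answer: {4,5}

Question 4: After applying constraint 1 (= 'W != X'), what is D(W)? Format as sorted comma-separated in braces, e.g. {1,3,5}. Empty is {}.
Answer: {3,4,8}

Derivation:
Constraint 1 (W != X) on D(W)={3,4,8} D(X)={3,4,8}: no change
So after constraint 1: D(W) = {3,4,8}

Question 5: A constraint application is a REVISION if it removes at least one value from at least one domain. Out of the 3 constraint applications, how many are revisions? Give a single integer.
Answer: 1

Derivation:
Constraint 1 (W != X) on D(W)={3,4,8} D(X)={3,4,8}: no change => not a revision
Constraint 2 (W != U) on D(W)={3,4,8} D(U)={3,4,5,6,7,8}: no change => not a revision
Constraint 3 (W + U = X) on D(W)={3,4,8} D(U)={3,4,5,6,7,8} D(X)={3,4,8}: W {3,4,8}->{3,4}; U {3,4,5,6,7,8}->{4,5}; X {3,4,8}->{8} => REVISION
Total revisions = 1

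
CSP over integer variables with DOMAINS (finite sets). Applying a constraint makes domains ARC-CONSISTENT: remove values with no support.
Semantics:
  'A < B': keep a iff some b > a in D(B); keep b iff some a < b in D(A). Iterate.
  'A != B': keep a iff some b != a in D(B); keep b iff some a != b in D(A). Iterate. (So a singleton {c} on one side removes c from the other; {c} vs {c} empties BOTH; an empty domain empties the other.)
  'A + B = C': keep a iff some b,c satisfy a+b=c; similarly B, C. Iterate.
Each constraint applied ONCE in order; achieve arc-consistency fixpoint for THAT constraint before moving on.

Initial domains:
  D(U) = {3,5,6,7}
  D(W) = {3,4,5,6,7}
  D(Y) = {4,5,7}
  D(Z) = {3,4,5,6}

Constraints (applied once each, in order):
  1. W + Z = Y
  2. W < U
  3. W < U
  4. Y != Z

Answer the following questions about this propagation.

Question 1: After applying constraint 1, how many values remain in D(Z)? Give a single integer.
Constraint 1 (W + Z = Y) on D(W)={3,4,5,6,7} D(Z)={3,4,5,6} D(Y)={4,5,7}: W {3,4,5,6,7}->{3,4}; Z {3,4,5,6}->{3,4}; Y {4,5,7}->{7}
So after constraint 1: D(Z)={3,4}, size = 2

Answer: 2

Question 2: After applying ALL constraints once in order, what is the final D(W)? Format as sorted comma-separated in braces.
Constraint 1 (W + Z = Y) on D(W)={3,4,5,6,7} D(Z)={3,4,5,6} D(Y)={4,5,7}: W {3,4,5,6,7}->{3,4}; Z {3,4,5,6}->{3,4}; Y {4,5,7}->{7}
Constraint 2 (W < U) on D(W)={3,4} D(U)={3,5,6,7}: U {3,5,6,7}->{5,6,7}
Constraint 3 (W < U) on D(W)={3,4} D(U)={5,6,7}: no change
Constraint 4 (Y != Z) on D(Y)={7} D(Z)={3,4}: no change
So after all 4 constraints: D(W) = {3,4}

Answer: {3,4}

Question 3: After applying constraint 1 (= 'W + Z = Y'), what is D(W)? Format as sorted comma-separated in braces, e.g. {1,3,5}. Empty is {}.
Constraint 1 (W + Z = Y) on D(W)={3,4,5,6,7} D(Z)={3,4,5,6} D(Y)={4,5,7}: W {3,4,5,6,7}->{3,4}; Z {3,4,5,6}->{3,4}; Y {4,5,7}->{7}
So after constraint 1: D(W) = {3,4}

Answer: {3,4}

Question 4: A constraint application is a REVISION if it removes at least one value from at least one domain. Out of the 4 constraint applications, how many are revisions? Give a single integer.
Answer: 2

Derivation:
Constraint 1 (W + Z = Y) on D(W)={3,4,5,6,7} D(Z)={3,4,5,6} D(Y)={4,5,7}: W {3,4,5,6,7}->{3,4}; Z {3,4,5,6}->{3,4}; Y {4,5,7}->{7} => REVISION
Constraint 2 (W < U) on D(W)={3,4} D(U)={3,5,6,7}: U {3,5,6,7}->{5,6,7} => REVISION
Constraint 3 (W < U) on D(W)={3,4} D(U)={5,6,7}: no change => not a revision
Constraint 4 (Y != Z) on D(Y)={7} D(Z)={3,4}: no change => not a revision
Total revisions = 2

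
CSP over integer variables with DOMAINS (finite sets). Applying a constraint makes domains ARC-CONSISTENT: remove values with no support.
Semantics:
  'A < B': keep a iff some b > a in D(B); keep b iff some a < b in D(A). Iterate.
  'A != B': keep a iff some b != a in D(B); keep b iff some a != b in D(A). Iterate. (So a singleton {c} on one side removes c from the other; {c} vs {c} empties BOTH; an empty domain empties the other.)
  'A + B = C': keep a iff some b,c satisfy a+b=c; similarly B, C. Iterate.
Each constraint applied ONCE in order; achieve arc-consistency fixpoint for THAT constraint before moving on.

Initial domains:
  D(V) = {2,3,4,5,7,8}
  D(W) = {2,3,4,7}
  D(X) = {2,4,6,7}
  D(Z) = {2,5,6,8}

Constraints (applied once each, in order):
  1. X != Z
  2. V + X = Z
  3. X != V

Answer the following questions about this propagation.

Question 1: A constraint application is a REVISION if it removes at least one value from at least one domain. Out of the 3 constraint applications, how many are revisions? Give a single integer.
Answer: 1

Derivation:
Constraint 1 (X != Z) on D(X)={2,4,6,7} D(Z)={2,5,6,8}: no change => not a revision
Constraint 2 (V + X = Z) on D(V)={2,3,4,5,7,8} D(X)={2,4,6,7} D(Z)={2,5,6,8}: V {2,3,4,5,7,8}->{2,3,4}; X {2,4,6,7}->{2,4,6}; Z {2,5,6,8}->{5,6,8} => REVISION
Constraint 3 (X != V) on D(X)={2,4,6} D(V)={2,3,4}: no change => not a revision
Total revisions = 1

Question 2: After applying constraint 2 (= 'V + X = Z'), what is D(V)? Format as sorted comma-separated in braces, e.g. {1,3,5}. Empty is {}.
Answer: {2,3,4}

Derivation:
Constraint 1 (X != Z) on D(X)={2,4,6,7} D(Z)={2,5,6,8}: no change
Constraint 2 (V + X = Z) on D(V)={2,3,4,5,7,8} D(X)={2,4,6,7} D(Z)={2,5,6,8}: V {2,3,4,5,7,8}->{2,3,4}; X {2,4,6,7}->{2,4,6}; Z {2,5,6,8}->{5,6,8}
So after constraint 2: D(V) = {2,3,4}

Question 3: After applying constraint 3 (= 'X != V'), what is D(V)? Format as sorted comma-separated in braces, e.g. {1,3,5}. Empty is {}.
Answer: {2,3,4}

Derivation:
Constraint 1 (X != Z) on D(X)={2,4,6,7} D(Z)={2,5,6,8}: no change
Constraint 2 (V + X = Z) on D(V)={2,3,4,5,7,8} D(X)={2,4,6,7} D(Z)={2,5,6,8}: V {2,3,4,5,7,8}->{2,3,4}; X {2,4,6,7}->{2,4,6}; Z {2,5,6,8}->{5,6,8}
Constraint 3 (X != V) on D(X)={2,4,6} D(V)={2,3,4}: no change
So after constraint 3: D(V) = {2,3,4}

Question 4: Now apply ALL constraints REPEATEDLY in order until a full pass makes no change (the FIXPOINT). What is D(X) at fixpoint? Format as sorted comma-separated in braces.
pass 0 (initial): D(X)={2,4,6,7}
pass 1: V {2,3,4,5,7,8}->{2,3,4}; X {2,4,6,7}->{2,4,6}; Z {2,5,6,8}->{5,6,8}
pass 2: no change
Fixpoint after 2 passes: D(X) = {2,4,6}

Answer: {2,4,6}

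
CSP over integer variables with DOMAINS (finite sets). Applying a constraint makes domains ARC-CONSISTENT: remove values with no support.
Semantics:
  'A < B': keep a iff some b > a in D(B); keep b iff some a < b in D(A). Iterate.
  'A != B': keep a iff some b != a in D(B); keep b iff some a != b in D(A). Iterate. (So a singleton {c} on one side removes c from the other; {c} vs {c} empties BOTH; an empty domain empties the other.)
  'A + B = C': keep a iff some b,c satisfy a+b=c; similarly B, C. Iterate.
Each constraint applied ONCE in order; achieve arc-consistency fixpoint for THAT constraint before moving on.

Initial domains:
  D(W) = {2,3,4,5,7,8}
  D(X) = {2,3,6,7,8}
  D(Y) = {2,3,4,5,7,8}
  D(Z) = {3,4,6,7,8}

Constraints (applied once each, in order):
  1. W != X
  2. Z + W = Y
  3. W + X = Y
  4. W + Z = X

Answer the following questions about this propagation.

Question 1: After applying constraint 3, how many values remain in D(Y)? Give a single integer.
Answer: 3

Derivation:
Constraint 1 (W != X) on D(W)={2,3,4,5,7,8} D(X)={2,3,6,7,8}: no change
Constraint 2 (Z + W = Y) on D(Z)={3,4,6,7,8} D(W)={2,3,4,5,7,8} D(Y)={2,3,4,5,7,8}: Z {3,4,6,7,8}->{3,4,6}; W {2,3,4,5,7,8}->{2,3,4,5}; Y {2,3,4,5,7,8}->{5,7,8}
Constraint 3 (W + X = Y) on D(W)={2,3,4,5} D(X)={2,3,6,7,8} D(Y)={5,7,8}: X {2,3,6,7,8}->{2,3,6}
So after constraint 3: D(Y)={5,7,8}, size = 3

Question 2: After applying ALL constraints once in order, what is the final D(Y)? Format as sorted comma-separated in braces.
Constraint 1 (W != X) on D(W)={2,3,4,5,7,8} D(X)={2,3,6,7,8}: no change
Constraint 2 (Z + W = Y) on D(Z)={3,4,6,7,8} D(W)={2,3,4,5,7,8} D(Y)={2,3,4,5,7,8}: Z {3,4,6,7,8}->{3,4,6}; W {2,3,4,5,7,8}->{2,3,4,5}; Y {2,3,4,5,7,8}->{5,7,8}
Constraint 3 (W + X = Y) on D(W)={2,3,4,5} D(X)={2,3,6,7,8} D(Y)={5,7,8}: X {2,3,6,7,8}->{2,3,6}
Constraint 4 (W + Z = X) on D(W)={2,3,4,5} D(Z)={3,4,6} D(X)={2,3,6}: W {2,3,4,5}->{2,3}; Z {3,4,6}->{3,4}; X {2,3,6}->{6}
So after all 4 constraints: D(Y) = {5,7,8}

Answer: {5,7,8}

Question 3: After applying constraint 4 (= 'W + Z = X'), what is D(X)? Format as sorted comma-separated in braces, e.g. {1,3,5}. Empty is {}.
Constraint 1 (W != X) on D(W)={2,3,4,5,7,8} D(X)={2,3,6,7,8}: no change
Constraint 2 (Z + W = Y) on D(Z)={3,4,6,7,8} D(W)={2,3,4,5,7,8} D(Y)={2,3,4,5,7,8}: Z {3,4,6,7,8}->{3,4,6}; W {2,3,4,5,7,8}->{2,3,4,5}; Y {2,3,4,5,7,8}->{5,7,8}
Constraint 3 (W + X = Y) on D(W)={2,3,4,5} D(X)={2,3,6,7,8} D(Y)={5,7,8}: X {2,3,6,7,8}->{2,3,6}
Constraint 4 (W + Z = X) on D(W)={2,3,4,5} D(Z)={3,4,6} D(X)={2,3,6}: W {2,3,4,5}->{2,3}; Z {3,4,6}->{3,4}; X {2,3,6}->{6}
So after constraint 4: D(X) = {6}

Answer: {6}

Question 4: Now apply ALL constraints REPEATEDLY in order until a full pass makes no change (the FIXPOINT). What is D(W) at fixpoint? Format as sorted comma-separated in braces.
Answer: {}

Derivation:
pass 0 (initial): D(W)={2,3,4,5,7,8}
pass 1: W {2,3,4,5,7,8}->{2,3}; X {2,3,6,7,8}->{6}; Y {2,3,4,5,7,8}->{5,7,8}; Z {3,4,6,7,8}->{3,4}
pass 2: W {2,3}->{}; X {6}->{}; Y {5,7,8}->{}; Z {3,4}->{}
pass 3: no change
Fixpoint after 3 passes: D(W) = {}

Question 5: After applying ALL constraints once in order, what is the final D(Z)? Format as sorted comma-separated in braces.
Constraint 1 (W != X) on D(W)={2,3,4,5,7,8} D(X)={2,3,6,7,8}: no change
Constraint 2 (Z + W = Y) on D(Z)={3,4,6,7,8} D(W)={2,3,4,5,7,8} D(Y)={2,3,4,5,7,8}: Z {3,4,6,7,8}->{3,4,6}; W {2,3,4,5,7,8}->{2,3,4,5}; Y {2,3,4,5,7,8}->{5,7,8}
Constraint 3 (W + X = Y) on D(W)={2,3,4,5} D(X)={2,3,6,7,8} D(Y)={5,7,8}: X {2,3,6,7,8}->{2,3,6}
Constraint 4 (W + Z = X) on D(W)={2,3,4,5} D(Z)={3,4,6} D(X)={2,3,6}: W {2,3,4,5}->{2,3}; Z {3,4,6}->{3,4}; X {2,3,6}->{6}
So after all 4 constraints: D(Z) = {3,4}

Answer: {3,4}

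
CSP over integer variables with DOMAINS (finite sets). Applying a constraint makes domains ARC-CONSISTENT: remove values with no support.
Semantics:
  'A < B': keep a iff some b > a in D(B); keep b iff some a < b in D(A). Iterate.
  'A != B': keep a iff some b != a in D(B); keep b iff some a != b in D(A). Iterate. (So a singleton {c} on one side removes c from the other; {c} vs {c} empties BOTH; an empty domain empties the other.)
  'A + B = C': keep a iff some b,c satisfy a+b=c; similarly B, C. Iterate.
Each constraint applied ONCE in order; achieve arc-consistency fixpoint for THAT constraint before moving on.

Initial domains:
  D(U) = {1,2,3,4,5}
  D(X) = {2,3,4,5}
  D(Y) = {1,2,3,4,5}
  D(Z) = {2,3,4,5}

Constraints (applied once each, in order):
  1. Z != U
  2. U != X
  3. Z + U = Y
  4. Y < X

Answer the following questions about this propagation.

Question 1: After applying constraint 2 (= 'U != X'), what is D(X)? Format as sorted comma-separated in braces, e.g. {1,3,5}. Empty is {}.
Constraint 1 (Z != U) on D(Z)={2,3,4,5} D(U)={1,2,3,4,5}: no change
Constraint 2 (U != X) on D(U)={1,2,3,4,5} D(X)={2,3,4,5}: no change
So after constraint 2: D(X) = {2,3,4,5}

Answer: {2,3,4,5}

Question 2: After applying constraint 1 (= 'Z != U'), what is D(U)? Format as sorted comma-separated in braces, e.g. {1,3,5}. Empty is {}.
Answer: {1,2,3,4,5}

Derivation:
Constraint 1 (Z != U) on D(Z)={2,3,4,5} D(U)={1,2,3,4,5}: no change
So after constraint 1: D(U) = {1,2,3,4,5}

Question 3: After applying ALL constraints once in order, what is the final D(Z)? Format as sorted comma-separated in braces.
Answer: {2,3,4}

Derivation:
Constraint 1 (Z != U) on D(Z)={2,3,4,5} D(U)={1,2,3,4,5}: no change
Constraint 2 (U != X) on D(U)={1,2,3,4,5} D(X)={2,3,4,5}: no change
Constraint 3 (Z + U = Y) on D(Z)={2,3,4,5} D(U)={1,2,3,4,5} D(Y)={1,2,3,4,5}: Z {2,3,4,5}->{2,3,4}; U {1,2,3,4,5}->{1,2,3}; Y {1,2,3,4,5}->{3,4,5}
Constraint 4 (Y < X) on D(Y)={3,4,5} D(X)={2,3,4,5}: Y {3,4,5}->{3,4}; X {2,3,4,5}->{4,5}
So after all 4 constraints: D(Z) = {2,3,4}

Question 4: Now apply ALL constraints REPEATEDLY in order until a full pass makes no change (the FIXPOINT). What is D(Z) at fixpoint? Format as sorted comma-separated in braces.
Answer: {2,3}

Derivation:
pass 0 (initial): D(Z)={2,3,4,5}
pass 1: U {1,2,3,4,5}->{1,2,3}; X {2,3,4,5}->{4,5}; Y {1,2,3,4,5}->{3,4}; Z {2,3,4,5}->{2,3,4}
pass 2: U {1,2,3}->{1,2}; Z {2,3,4}->{2,3}
pass 3: no change
Fixpoint after 3 passes: D(Z) = {2,3}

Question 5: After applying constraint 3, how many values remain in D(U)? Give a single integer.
Answer: 3

Derivation:
Constraint 1 (Z != U) on D(Z)={2,3,4,5} D(U)={1,2,3,4,5}: no change
Constraint 2 (U != X) on D(U)={1,2,3,4,5} D(X)={2,3,4,5}: no change
Constraint 3 (Z + U = Y) on D(Z)={2,3,4,5} D(U)={1,2,3,4,5} D(Y)={1,2,3,4,5}: Z {2,3,4,5}->{2,3,4}; U {1,2,3,4,5}->{1,2,3}; Y {1,2,3,4,5}->{3,4,5}
So after constraint 3: D(U)={1,2,3}, size = 3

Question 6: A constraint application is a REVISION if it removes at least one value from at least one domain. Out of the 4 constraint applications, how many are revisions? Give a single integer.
Answer: 2

Derivation:
Constraint 1 (Z != U) on D(Z)={2,3,4,5} D(U)={1,2,3,4,5}: no change => not a revision
Constraint 2 (U != X) on D(U)={1,2,3,4,5} D(X)={2,3,4,5}: no change => not a revision
Constraint 3 (Z + U = Y) on D(Z)={2,3,4,5} D(U)={1,2,3,4,5} D(Y)={1,2,3,4,5}: Z {2,3,4,5}->{2,3,4}; U {1,2,3,4,5}->{1,2,3}; Y {1,2,3,4,5}->{3,4,5} => REVISION
Constraint 4 (Y < X) on D(Y)={3,4,5} D(X)={2,3,4,5}: Y {3,4,5}->{3,4}; X {2,3,4,5}->{4,5} => REVISION
Total revisions = 2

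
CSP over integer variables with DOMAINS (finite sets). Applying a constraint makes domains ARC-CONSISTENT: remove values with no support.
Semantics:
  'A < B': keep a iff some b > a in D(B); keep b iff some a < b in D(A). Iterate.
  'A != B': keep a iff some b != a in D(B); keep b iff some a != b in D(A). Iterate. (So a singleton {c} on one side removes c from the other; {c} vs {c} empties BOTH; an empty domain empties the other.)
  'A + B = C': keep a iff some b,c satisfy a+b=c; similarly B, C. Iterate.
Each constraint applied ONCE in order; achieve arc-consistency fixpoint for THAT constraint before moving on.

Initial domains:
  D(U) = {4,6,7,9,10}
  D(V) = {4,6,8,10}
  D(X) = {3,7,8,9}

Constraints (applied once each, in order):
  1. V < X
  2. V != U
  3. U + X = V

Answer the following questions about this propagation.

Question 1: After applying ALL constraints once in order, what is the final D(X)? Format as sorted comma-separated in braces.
Constraint 1 (V < X) on D(V)={4,6,8,10} D(X)={3,7,8,9}: V {4,6,8,10}->{4,6,8}; X {3,7,8,9}->{7,8,9}
Constraint 2 (V != U) on D(V)={4,6,8} D(U)={4,6,7,9,10}: no change
Constraint 3 (U + X = V) on D(U)={4,6,7,9,10} D(X)={7,8,9} D(V)={4,6,8}: U {4,6,7,9,10}->{}; X {7,8,9}->{}; V {4,6,8}->{}
So after all 3 constraints: D(X) = {}

Answer: {}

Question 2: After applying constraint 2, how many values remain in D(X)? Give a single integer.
Constraint 1 (V < X) on D(V)={4,6,8,10} D(X)={3,7,8,9}: V {4,6,8,10}->{4,6,8}; X {3,7,8,9}->{7,8,9}
Constraint 2 (V != U) on D(V)={4,6,8} D(U)={4,6,7,9,10}: no change
So after constraint 2: D(X)={7,8,9}, size = 3

Answer: 3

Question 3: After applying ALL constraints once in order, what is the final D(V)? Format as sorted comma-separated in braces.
Constraint 1 (V < X) on D(V)={4,6,8,10} D(X)={3,7,8,9}: V {4,6,8,10}->{4,6,8}; X {3,7,8,9}->{7,8,9}
Constraint 2 (V != U) on D(V)={4,6,8} D(U)={4,6,7,9,10}: no change
Constraint 3 (U + X = V) on D(U)={4,6,7,9,10} D(X)={7,8,9} D(V)={4,6,8}: U {4,6,7,9,10}->{}; X {7,8,9}->{}; V {4,6,8}->{}
So after all 3 constraints: D(V) = {}

Answer: {}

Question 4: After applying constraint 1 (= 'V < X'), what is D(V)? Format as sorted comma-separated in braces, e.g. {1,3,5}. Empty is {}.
Answer: {4,6,8}

Derivation:
Constraint 1 (V < X) on D(V)={4,6,8,10} D(X)={3,7,8,9}: V {4,6,8,10}->{4,6,8}; X {3,7,8,9}->{7,8,9}
So after constraint 1: D(V) = {4,6,8}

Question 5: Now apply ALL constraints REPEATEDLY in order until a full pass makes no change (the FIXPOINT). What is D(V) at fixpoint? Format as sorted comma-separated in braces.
Answer: {}

Derivation:
pass 0 (initial): D(V)={4,6,8,10}
pass 1: U {4,6,7,9,10}->{}; V {4,6,8,10}->{}; X {3,7,8,9}->{}
pass 2: no change
Fixpoint after 2 passes: D(V) = {}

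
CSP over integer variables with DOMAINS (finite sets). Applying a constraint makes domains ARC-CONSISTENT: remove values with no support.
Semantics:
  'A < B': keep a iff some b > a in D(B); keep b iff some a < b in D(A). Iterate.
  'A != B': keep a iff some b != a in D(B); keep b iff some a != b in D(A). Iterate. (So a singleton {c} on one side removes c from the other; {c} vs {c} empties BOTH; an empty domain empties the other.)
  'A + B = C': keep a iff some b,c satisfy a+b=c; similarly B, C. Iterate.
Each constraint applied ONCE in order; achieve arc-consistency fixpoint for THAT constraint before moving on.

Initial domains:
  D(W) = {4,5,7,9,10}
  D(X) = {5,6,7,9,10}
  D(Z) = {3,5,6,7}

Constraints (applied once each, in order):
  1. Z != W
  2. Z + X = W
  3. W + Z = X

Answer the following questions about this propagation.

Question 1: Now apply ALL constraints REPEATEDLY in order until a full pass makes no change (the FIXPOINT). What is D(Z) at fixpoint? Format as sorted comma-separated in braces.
pass 0 (initial): D(Z)={3,5,6,7}
pass 1: W {4,5,7,9,10}->{}; X {5,6,7,9,10}->{}; Z {3,5,6,7}->{}
pass 2: no change
Fixpoint after 2 passes: D(Z) = {}

Answer: {}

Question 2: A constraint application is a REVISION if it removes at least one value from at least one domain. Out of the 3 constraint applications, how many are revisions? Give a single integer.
Constraint 1 (Z != W) on D(Z)={3,5,6,7} D(W)={4,5,7,9,10}: no change => not a revision
Constraint 2 (Z + X = W) on D(Z)={3,5,6,7} D(X)={5,6,7,9,10} D(W)={4,5,7,9,10}: Z {3,5,6,7}->{3,5}; X {5,6,7,9,10}->{5,6,7}; W {4,5,7,9,10}->{9,10} => REVISION
Constraint 3 (W + Z = X) on D(W)={9,10} D(Z)={3,5} D(X)={5,6,7}: W {9,10}->{}; Z {3,5}->{}; X {5,6,7}->{} => REVISION
Total revisions = 2

Answer: 2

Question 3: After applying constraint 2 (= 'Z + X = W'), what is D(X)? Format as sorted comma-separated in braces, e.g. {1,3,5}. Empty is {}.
Constraint 1 (Z != W) on D(Z)={3,5,6,7} D(W)={4,5,7,9,10}: no change
Constraint 2 (Z + X = W) on D(Z)={3,5,6,7} D(X)={5,6,7,9,10} D(W)={4,5,7,9,10}: Z {3,5,6,7}->{3,5}; X {5,6,7,9,10}->{5,6,7}; W {4,5,7,9,10}->{9,10}
So after constraint 2: D(X) = {5,6,7}

Answer: {5,6,7}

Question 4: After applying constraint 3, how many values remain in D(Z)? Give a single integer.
Answer: 0

Derivation:
Constraint 1 (Z != W) on D(Z)={3,5,6,7} D(W)={4,5,7,9,10}: no change
Constraint 2 (Z + X = W) on D(Z)={3,5,6,7} D(X)={5,6,7,9,10} D(W)={4,5,7,9,10}: Z {3,5,6,7}->{3,5}; X {5,6,7,9,10}->{5,6,7}; W {4,5,7,9,10}->{9,10}
Constraint 3 (W + Z = X) on D(W)={9,10} D(Z)={3,5} D(X)={5,6,7}: W {9,10}->{}; Z {3,5}->{}; X {5,6,7}->{}
So after constraint 3: D(Z)={}, size = 0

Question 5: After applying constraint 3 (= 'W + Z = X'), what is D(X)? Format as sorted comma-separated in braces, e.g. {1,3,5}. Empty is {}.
Constraint 1 (Z != W) on D(Z)={3,5,6,7} D(W)={4,5,7,9,10}: no change
Constraint 2 (Z + X = W) on D(Z)={3,5,6,7} D(X)={5,6,7,9,10} D(W)={4,5,7,9,10}: Z {3,5,6,7}->{3,5}; X {5,6,7,9,10}->{5,6,7}; W {4,5,7,9,10}->{9,10}
Constraint 3 (W + Z = X) on D(W)={9,10} D(Z)={3,5} D(X)={5,6,7}: W {9,10}->{}; Z {3,5}->{}; X {5,6,7}->{}
So after constraint 3: D(X) = {}

Answer: {}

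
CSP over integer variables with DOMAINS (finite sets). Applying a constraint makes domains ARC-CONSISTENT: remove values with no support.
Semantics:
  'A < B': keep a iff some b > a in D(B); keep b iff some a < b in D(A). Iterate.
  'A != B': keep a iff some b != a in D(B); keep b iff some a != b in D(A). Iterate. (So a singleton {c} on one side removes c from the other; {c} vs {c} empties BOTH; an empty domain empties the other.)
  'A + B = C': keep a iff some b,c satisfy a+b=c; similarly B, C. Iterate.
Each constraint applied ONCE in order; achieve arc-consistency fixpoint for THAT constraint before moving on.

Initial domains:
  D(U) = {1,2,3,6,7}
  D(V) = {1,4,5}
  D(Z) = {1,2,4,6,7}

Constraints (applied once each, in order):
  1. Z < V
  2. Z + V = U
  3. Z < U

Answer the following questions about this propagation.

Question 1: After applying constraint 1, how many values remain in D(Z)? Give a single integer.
Answer: 3

Derivation:
Constraint 1 (Z < V) on D(Z)={1,2,4,6,7} D(V)={1,4,5}: Z {1,2,4,6,7}->{1,2,4}; V {1,4,5}->{4,5}
So after constraint 1: D(Z)={1,2,4}, size = 3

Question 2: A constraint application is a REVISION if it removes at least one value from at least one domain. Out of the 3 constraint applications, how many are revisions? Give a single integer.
Answer: 2

Derivation:
Constraint 1 (Z < V) on D(Z)={1,2,4,6,7} D(V)={1,4,5}: Z {1,2,4,6,7}->{1,2,4}; V {1,4,5}->{4,5} => REVISION
Constraint 2 (Z + V = U) on D(Z)={1,2,4} D(V)={4,5} D(U)={1,2,3,6,7}: Z {1,2,4}->{1,2}; U {1,2,3,6,7}->{6,7} => REVISION
Constraint 3 (Z < U) on D(Z)={1,2} D(U)={6,7}: no change => not a revision
Total revisions = 2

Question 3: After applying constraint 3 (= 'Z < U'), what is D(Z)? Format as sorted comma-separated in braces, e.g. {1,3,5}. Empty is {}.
Answer: {1,2}

Derivation:
Constraint 1 (Z < V) on D(Z)={1,2,4,6,7} D(V)={1,4,5}: Z {1,2,4,6,7}->{1,2,4}; V {1,4,5}->{4,5}
Constraint 2 (Z + V = U) on D(Z)={1,2,4} D(V)={4,5} D(U)={1,2,3,6,7}: Z {1,2,4}->{1,2}; U {1,2,3,6,7}->{6,7}
Constraint 3 (Z < U) on D(Z)={1,2} D(U)={6,7}: no change
So after constraint 3: D(Z) = {1,2}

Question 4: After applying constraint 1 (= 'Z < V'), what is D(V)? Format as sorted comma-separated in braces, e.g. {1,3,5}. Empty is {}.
Constraint 1 (Z < V) on D(Z)={1,2,4,6,7} D(V)={1,4,5}: Z {1,2,4,6,7}->{1,2,4}; V {1,4,5}->{4,5}
So after constraint 1: D(V) = {4,5}

Answer: {4,5}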